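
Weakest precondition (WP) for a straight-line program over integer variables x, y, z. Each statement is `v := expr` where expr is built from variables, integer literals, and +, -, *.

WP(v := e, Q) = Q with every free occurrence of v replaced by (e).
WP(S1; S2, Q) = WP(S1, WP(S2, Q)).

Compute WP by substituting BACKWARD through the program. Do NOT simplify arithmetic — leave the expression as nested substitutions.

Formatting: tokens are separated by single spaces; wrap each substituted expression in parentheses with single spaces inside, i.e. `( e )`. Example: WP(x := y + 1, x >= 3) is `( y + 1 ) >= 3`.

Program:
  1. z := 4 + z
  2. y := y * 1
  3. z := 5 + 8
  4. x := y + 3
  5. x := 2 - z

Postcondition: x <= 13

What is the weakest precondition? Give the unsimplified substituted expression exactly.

post: x <= 13
stmt 5: x := 2 - z  -- replace 1 occurrence(s) of x with (2 - z)
  => ( 2 - z ) <= 13
stmt 4: x := y + 3  -- replace 0 occurrence(s) of x with (y + 3)
  => ( 2 - z ) <= 13
stmt 3: z := 5 + 8  -- replace 1 occurrence(s) of z with (5 + 8)
  => ( 2 - ( 5 + 8 ) ) <= 13
stmt 2: y := y * 1  -- replace 0 occurrence(s) of y with (y * 1)
  => ( 2 - ( 5 + 8 ) ) <= 13
stmt 1: z := 4 + z  -- replace 0 occurrence(s) of z with (4 + z)
  => ( 2 - ( 5 + 8 ) ) <= 13

Answer: ( 2 - ( 5 + 8 ) ) <= 13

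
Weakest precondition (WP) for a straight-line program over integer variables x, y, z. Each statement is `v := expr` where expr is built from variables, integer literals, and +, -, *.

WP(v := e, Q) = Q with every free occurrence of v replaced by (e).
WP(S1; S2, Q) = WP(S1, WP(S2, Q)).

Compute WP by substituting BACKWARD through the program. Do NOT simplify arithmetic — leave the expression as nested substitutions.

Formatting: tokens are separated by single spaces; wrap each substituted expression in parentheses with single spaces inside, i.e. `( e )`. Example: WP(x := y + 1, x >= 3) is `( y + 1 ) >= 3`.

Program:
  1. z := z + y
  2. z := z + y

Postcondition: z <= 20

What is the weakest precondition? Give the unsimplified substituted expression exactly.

post: z <= 20
stmt 2: z := z + y  -- replace 1 occurrence(s) of z with (z + y)
  => ( z + y ) <= 20
stmt 1: z := z + y  -- replace 1 occurrence(s) of z with (z + y)
  => ( ( z + y ) + y ) <= 20

Answer: ( ( z + y ) + y ) <= 20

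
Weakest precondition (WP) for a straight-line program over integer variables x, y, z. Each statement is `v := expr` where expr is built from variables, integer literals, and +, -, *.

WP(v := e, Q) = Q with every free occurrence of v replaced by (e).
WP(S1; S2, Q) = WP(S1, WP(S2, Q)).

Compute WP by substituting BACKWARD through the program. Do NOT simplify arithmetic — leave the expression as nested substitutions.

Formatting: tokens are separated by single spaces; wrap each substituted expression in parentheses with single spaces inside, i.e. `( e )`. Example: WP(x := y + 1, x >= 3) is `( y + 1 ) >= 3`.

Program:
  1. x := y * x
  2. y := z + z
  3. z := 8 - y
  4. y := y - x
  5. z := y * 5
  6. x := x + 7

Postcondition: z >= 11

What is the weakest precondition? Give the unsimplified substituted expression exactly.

post: z >= 11
stmt 6: x := x + 7  -- replace 0 occurrence(s) of x with (x + 7)
  => z >= 11
stmt 5: z := y * 5  -- replace 1 occurrence(s) of z with (y * 5)
  => ( y * 5 ) >= 11
stmt 4: y := y - x  -- replace 1 occurrence(s) of y with (y - x)
  => ( ( y - x ) * 5 ) >= 11
stmt 3: z := 8 - y  -- replace 0 occurrence(s) of z with (8 - y)
  => ( ( y - x ) * 5 ) >= 11
stmt 2: y := z + z  -- replace 1 occurrence(s) of y with (z + z)
  => ( ( ( z + z ) - x ) * 5 ) >= 11
stmt 1: x := y * x  -- replace 1 occurrence(s) of x with (y * x)
  => ( ( ( z + z ) - ( y * x ) ) * 5 ) >= 11

Answer: ( ( ( z + z ) - ( y * x ) ) * 5 ) >= 11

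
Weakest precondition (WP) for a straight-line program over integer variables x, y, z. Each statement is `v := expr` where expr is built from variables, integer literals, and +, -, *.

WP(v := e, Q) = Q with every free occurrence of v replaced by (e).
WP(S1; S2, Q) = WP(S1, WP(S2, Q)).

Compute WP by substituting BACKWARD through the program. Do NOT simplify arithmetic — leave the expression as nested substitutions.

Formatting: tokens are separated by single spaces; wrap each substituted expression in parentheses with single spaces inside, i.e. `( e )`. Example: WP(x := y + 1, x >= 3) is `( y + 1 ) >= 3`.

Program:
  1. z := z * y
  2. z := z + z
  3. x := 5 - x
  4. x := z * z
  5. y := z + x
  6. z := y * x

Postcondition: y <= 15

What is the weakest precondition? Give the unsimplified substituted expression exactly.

Answer: ( ( ( z * y ) + ( z * y ) ) + ( ( ( z * y ) + ( z * y ) ) * ( ( z * y ) + ( z * y ) ) ) ) <= 15

Derivation:
post: y <= 15
stmt 6: z := y * x  -- replace 0 occurrence(s) of z with (y * x)
  => y <= 15
stmt 5: y := z + x  -- replace 1 occurrence(s) of y with (z + x)
  => ( z + x ) <= 15
stmt 4: x := z * z  -- replace 1 occurrence(s) of x with (z * z)
  => ( z + ( z * z ) ) <= 15
stmt 3: x := 5 - x  -- replace 0 occurrence(s) of x with (5 - x)
  => ( z + ( z * z ) ) <= 15
stmt 2: z := z + z  -- replace 3 occurrence(s) of z with (z + z)
  => ( ( z + z ) + ( ( z + z ) * ( z + z ) ) ) <= 15
stmt 1: z := z * y  -- replace 6 occurrence(s) of z with (z * y)
  => ( ( ( z * y ) + ( z * y ) ) + ( ( ( z * y ) + ( z * y ) ) * ( ( z * y ) + ( z * y ) ) ) ) <= 15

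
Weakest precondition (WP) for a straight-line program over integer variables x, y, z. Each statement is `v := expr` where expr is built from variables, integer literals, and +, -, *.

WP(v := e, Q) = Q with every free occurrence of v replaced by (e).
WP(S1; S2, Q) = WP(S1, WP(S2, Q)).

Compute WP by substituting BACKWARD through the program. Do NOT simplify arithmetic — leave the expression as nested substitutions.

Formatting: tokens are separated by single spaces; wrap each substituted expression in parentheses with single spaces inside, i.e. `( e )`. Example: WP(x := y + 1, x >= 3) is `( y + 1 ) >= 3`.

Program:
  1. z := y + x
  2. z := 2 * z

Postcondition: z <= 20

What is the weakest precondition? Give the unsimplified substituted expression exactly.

post: z <= 20
stmt 2: z := 2 * z  -- replace 1 occurrence(s) of z with (2 * z)
  => ( 2 * z ) <= 20
stmt 1: z := y + x  -- replace 1 occurrence(s) of z with (y + x)
  => ( 2 * ( y + x ) ) <= 20

Answer: ( 2 * ( y + x ) ) <= 20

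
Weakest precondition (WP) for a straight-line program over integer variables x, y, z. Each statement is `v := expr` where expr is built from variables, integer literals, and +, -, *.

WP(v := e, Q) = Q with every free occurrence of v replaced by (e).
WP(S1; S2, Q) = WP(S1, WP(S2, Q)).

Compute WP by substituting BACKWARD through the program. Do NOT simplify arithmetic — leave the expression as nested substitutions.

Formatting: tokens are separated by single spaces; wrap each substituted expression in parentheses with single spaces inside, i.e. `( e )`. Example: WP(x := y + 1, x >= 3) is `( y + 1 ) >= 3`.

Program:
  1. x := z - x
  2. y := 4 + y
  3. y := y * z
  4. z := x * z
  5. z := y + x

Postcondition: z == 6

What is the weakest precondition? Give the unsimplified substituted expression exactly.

Answer: ( ( ( 4 + y ) * z ) + ( z - x ) ) == 6

Derivation:
post: z == 6
stmt 5: z := y + x  -- replace 1 occurrence(s) of z with (y + x)
  => ( y + x ) == 6
stmt 4: z := x * z  -- replace 0 occurrence(s) of z with (x * z)
  => ( y + x ) == 6
stmt 3: y := y * z  -- replace 1 occurrence(s) of y with (y * z)
  => ( ( y * z ) + x ) == 6
stmt 2: y := 4 + y  -- replace 1 occurrence(s) of y with (4 + y)
  => ( ( ( 4 + y ) * z ) + x ) == 6
stmt 1: x := z - x  -- replace 1 occurrence(s) of x with (z - x)
  => ( ( ( 4 + y ) * z ) + ( z - x ) ) == 6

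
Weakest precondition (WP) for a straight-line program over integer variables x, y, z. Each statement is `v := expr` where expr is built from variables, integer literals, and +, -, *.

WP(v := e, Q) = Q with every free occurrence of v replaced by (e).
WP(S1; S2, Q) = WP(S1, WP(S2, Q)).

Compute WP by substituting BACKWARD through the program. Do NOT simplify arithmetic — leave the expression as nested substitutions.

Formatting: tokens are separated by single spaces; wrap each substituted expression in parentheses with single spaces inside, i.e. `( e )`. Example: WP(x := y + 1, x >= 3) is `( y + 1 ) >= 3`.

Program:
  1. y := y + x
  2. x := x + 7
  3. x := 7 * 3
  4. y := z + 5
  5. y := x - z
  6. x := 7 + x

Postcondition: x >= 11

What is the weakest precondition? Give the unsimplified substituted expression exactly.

Answer: ( 7 + ( 7 * 3 ) ) >= 11

Derivation:
post: x >= 11
stmt 6: x := 7 + x  -- replace 1 occurrence(s) of x with (7 + x)
  => ( 7 + x ) >= 11
stmt 5: y := x - z  -- replace 0 occurrence(s) of y with (x - z)
  => ( 7 + x ) >= 11
stmt 4: y := z + 5  -- replace 0 occurrence(s) of y with (z + 5)
  => ( 7 + x ) >= 11
stmt 3: x := 7 * 3  -- replace 1 occurrence(s) of x with (7 * 3)
  => ( 7 + ( 7 * 3 ) ) >= 11
stmt 2: x := x + 7  -- replace 0 occurrence(s) of x with (x + 7)
  => ( 7 + ( 7 * 3 ) ) >= 11
stmt 1: y := y + x  -- replace 0 occurrence(s) of y with (y + x)
  => ( 7 + ( 7 * 3 ) ) >= 11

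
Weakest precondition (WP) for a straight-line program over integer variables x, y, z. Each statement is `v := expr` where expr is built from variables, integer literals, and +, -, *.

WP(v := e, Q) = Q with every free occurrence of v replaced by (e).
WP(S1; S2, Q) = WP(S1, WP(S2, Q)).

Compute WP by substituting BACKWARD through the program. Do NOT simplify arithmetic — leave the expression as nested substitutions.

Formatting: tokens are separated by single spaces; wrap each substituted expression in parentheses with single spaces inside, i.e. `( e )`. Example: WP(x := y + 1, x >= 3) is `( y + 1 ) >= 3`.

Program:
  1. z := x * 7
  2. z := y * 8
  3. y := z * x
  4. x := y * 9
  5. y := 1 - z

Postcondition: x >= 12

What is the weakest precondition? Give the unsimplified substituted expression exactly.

Answer: ( ( ( y * 8 ) * x ) * 9 ) >= 12

Derivation:
post: x >= 12
stmt 5: y := 1 - z  -- replace 0 occurrence(s) of y with (1 - z)
  => x >= 12
stmt 4: x := y * 9  -- replace 1 occurrence(s) of x with (y * 9)
  => ( y * 9 ) >= 12
stmt 3: y := z * x  -- replace 1 occurrence(s) of y with (z * x)
  => ( ( z * x ) * 9 ) >= 12
stmt 2: z := y * 8  -- replace 1 occurrence(s) of z with (y * 8)
  => ( ( ( y * 8 ) * x ) * 9 ) >= 12
stmt 1: z := x * 7  -- replace 0 occurrence(s) of z with (x * 7)
  => ( ( ( y * 8 ) * x ) * 9 ) >= 12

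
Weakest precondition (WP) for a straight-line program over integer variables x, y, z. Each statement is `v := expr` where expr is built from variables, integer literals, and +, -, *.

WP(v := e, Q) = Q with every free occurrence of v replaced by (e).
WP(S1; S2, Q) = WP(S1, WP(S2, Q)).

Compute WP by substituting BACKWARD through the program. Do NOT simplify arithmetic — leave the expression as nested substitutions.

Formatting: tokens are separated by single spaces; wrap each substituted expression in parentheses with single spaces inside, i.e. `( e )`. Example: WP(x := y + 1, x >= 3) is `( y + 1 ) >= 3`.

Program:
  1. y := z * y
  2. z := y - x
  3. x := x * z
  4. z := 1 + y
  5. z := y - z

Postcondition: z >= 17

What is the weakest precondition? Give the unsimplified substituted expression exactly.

post: z >= 17
stmt 5: z := y - z  -- replace 1 occurrence(s) of z with (y - z)
  => ( y - z ) >= 17
stmt 4: z := 1 + y  -- replace 1 occurrence(s) of z with (1 + y)
  => ( y - ( 1 + y ) ) >= 17
stmt 3: x := x * z  -- replace 0 occurrence(s) of x with (x * z)
  => ( y - ( 1 + y ) ) >= 17
stmt 2: z := y - x  -- replace 0 occurrence(s) of z with (y - x)
  => ( y - ( 1 + y ) ) >= 17
stmt 1: y := z * y  -- replace 2 occurrence(s) of y with (z * y)
  => ( ( z * y ) - ( 1 + ( z * y ) ) ) >= 17

Answer: ( ( z * y ) - ( 1 + ( z * y ) ) ) >= 17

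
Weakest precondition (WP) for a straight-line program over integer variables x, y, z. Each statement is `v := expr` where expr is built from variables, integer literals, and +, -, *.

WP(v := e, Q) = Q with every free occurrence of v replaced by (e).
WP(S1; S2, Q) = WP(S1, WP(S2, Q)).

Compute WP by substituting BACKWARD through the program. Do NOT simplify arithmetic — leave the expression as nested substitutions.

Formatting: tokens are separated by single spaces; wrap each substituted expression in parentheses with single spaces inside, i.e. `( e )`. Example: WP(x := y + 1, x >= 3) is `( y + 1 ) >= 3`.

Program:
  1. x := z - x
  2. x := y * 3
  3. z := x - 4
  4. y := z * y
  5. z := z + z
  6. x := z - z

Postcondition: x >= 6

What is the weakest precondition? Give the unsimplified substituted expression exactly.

post: x >= 6
stmt 6: x := z - z  -- replace 1 occurrence(s) of x with (z - z)
  => ( z - z ) >= 6
stmt 5: z := z + z  -- replace 2 occurrence(s) of z with (z + z)
  => ( ( z + z ) - ( z + z ) ) >= 6
stmt 4: y := z * y  -- replace 0 occurrence(s) of y with (z * y)
  => ( ( z + z ) - ( z + z ) ) >= 6
stmt 3: z := x - 4  -- replace 4 occurrence(s) of z with (x - 4)
  => ( ( ( x - 4 ) + ( x - 4 ) ) - ( ( x - 4 ) + ( x - 4 ) ) ) >= 6
stmt 2: x := y * 3  -- replace 4 occurrence(s) of x with (y * 3)
  => ( ( ( ( y * 3 ) - 4 ) + ( ( y * 3 ) - 4 ) ) - ( ( ( y * 3 ) - 4 ) + ( ( y * 3 ) - 4 ) ) ) >= 6
stmt 1: x := z - x  -- replace 0 occurrence(s) of x with (z - x)
  => ( ( ( ( y * 3 ) - 4 ) + ( ( y * 3 ) - 4 ) ) - ( ( ( y * 3 ) - 4 ) + ( ( y * 3 ) - 4 ) ) ) >= 6

Answer: ( ( ( ( y * 3 ) - 4 ) + ( ( y * 3 ) - 4 ) ) - ( ( ( y * 3 ) - 4 ) + ( ( y * 3 ) - 4 ) ) ) >= 6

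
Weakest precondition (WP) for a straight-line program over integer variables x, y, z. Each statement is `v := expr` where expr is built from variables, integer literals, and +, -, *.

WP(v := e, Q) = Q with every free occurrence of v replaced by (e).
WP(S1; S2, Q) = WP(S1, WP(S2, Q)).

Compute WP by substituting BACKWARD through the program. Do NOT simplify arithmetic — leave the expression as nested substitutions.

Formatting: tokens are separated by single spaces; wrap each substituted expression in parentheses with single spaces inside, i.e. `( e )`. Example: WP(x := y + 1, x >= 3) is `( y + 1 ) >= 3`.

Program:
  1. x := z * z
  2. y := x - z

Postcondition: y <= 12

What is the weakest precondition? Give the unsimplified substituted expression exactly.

Answer: ( ( z * z ) - z ) <= 12

Derivation:
post: y <= 12
stmt 2: y := x - z  -- replace 1 occurrence(s) of y with (x - z)
  => ( x - z ) <= 12
stmt 1: x := z * z  -- replace 1 occurrence(s) of x with (z * z)
  => ( ( z * z ) - z ) <= 12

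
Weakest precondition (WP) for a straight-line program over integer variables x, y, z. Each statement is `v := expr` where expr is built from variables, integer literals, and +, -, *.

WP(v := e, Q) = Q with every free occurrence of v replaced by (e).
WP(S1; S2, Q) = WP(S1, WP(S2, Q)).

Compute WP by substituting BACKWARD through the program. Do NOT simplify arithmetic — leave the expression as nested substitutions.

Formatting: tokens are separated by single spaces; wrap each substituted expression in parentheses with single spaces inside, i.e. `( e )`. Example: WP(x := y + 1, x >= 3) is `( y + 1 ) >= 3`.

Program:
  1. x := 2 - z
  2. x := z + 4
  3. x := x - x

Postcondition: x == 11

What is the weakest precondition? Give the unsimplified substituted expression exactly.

Answer: ( ( z + 4 ) - ( z + 4 ) ) == 11

Derivation:
post: x == 11
stmt 3: x := x - x  -- replace 1 occurrence(s) of x with (x - x)
  => ( x - x ) == 11
stmt 2: x := z + 4  -- replace 2 occurrence(s) of x with (z + 4)
  => ( ( z + 4 ) - ( z + 4 ) ) == 11
stmt 1: x := 2 - z  -- replace 0 occurrence(s) of x with (2 - z)
  => ( ( z + 4 ) - ( z + 4 ) ) == 11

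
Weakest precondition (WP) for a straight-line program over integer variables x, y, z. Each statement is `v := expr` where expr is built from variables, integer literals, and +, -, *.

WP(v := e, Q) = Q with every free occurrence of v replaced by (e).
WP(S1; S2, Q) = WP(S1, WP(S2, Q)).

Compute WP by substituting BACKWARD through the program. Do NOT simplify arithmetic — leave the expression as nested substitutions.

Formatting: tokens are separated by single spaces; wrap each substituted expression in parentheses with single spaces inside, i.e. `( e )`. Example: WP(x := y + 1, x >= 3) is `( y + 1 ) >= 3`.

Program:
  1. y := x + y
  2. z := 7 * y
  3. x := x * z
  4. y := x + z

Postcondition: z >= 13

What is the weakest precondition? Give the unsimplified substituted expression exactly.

post: z >= 13
stmt 4: y := x + z  -- replace 0 occurrence(s) of y with (x + z)
  => z >= 13
stmt 3: x := x * z  -- replace 0 occurrence(s) of x with (x * z)
  => z >= 13
stmt 2: z := 7 * y  -- replace 1 occurrence(s) of z with (7 * y)
  => ( 7 * y ) >= 13
stmt 1: y := x + y  -- replace 1 occurrence(s) of y with (x + y)
  => ( 7 * ( x + y ) ) >= 13

Answer: ( 7 * ( x + y ) ) >= 13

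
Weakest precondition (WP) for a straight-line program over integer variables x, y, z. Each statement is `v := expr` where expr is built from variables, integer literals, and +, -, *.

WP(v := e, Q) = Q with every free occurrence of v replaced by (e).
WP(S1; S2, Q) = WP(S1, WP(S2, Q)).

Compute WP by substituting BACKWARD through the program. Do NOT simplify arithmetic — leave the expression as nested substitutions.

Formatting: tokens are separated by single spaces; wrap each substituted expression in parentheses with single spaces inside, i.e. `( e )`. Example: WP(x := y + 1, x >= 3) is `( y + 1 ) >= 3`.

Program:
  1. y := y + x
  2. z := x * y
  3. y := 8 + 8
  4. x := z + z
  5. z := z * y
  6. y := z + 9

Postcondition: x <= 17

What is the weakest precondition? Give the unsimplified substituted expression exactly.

Answer: ( ( x * ( y + x ) ) + ( x * ( y + x ) ) ) <= 17

Derivation:
post: x <= 17
stmt 6: y := z + 9  -- replace 0 occurrence(s) of y with (z + 9)
  => x <= 17
stmt 5: z := z * y  -- replace 0 occurrence(s) of z with (z * y)
  => x <= 17
stmt 4: x := z + z  -- replace 1 occurrence(s) of x with (z + z)
  => ( z + z ) <= 17
stmt 3: y := 8 + 8  -- replace 0 occurrence(s) of y with (8 + 8)
  => ( z + z ) <= 17
stmt 2: z := x * y  -- replace 2 occurrence(s) of z with (x * y)
  => ( ( x * y ) + ( x * y ) ) <= 17
stmt 1: y := y + x  -- replace 2 occurrence(s) of y with (y + x)
  => ( ( x * ( y + x ) ) + ( x * ( y + x ) ) ) <= 17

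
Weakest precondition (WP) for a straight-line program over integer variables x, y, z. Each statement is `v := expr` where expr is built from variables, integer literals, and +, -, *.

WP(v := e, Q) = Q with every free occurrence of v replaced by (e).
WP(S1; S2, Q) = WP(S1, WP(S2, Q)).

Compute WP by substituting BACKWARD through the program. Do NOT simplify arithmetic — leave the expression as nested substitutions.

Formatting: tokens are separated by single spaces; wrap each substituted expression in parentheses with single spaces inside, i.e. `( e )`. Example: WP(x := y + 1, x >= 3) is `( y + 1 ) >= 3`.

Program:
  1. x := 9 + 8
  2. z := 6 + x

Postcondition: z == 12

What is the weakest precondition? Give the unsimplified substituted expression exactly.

post: z == 12
stmt 2: z := 6 + x  -- replace 1 occurrence(s) of z with (6 + x)
  => ( 6 + x ) == 12
stmt 1: x := 9 + 8  -- replace 1 occurrence(s) of x with (9 + 8)
  => ( 6 + ( 9 + 8 ) ) == 12

Answer: ( 6 + ( 9 + 8 ) ) == 12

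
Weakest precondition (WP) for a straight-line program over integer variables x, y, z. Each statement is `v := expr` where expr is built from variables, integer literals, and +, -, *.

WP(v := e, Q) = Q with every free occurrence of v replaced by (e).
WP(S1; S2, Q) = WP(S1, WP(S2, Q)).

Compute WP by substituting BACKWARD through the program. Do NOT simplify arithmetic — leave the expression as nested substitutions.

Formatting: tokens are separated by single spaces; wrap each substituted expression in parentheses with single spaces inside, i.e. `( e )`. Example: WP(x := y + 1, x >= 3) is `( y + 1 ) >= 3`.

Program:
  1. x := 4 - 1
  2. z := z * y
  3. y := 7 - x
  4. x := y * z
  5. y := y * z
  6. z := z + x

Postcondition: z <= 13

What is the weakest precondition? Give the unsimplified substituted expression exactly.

Answer: ( ( z * y ) + ( ( 7 - ( 4 - 1 ) ) * ( z * y ) ) ) <= 13

Derivation:
post: z <= 13
stmt 6: z := z + x  -- replace 1 occurrence(s) of z with (z + x)
  => ( z + x ) <= 13
stmt 5: y := y * z  -- replace 0 occurrence(s) of y with (y * z)
  => ( z + x ) <= 13
stmt 4: x := y * z  -- replace 1 occurrence(s) of x with (y * z)
  => ( z + ( y * z ) ) <= 13
stmt 3: y := 7 - x  -- replace 1 occurrence(s) of y with (7 - x)
  => ( z + ( ( 7 - x ) * z ) ) <= 13
stmt 2: z := z * y  -- replace 2 occurrence(s) of z with (z * y)
  => ( ( z * y ) + ( ( 7 - x ) * ( z * y ) ) ) <= 13
stmt 1: x := 4 - 1  -- replace 1 occurrence(s) of x with (4 - 1)
  => ( ( z * y ) + ( ( 7 - ( 4 - 1 ) ) * ( z * y ) ) ) <= 13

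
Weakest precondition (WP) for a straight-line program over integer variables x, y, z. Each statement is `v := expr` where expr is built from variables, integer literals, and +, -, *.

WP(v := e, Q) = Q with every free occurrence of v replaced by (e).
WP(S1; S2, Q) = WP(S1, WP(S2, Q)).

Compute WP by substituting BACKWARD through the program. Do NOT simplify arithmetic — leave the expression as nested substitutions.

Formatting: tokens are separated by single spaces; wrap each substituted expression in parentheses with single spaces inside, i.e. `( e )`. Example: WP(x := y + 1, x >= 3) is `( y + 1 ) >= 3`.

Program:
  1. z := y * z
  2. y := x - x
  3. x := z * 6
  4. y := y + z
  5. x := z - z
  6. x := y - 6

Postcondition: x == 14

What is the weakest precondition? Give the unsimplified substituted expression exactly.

post: x == 14
stmt 6: x := y - 6  -- replace 1 occurrence(s) of x with (y - 6)
  => ( y - 6 ) == 14
stmt 5: x := z - z  -- replace 0 occurrence(s) of x with (z - z)
  => ( y - 6 ) == 14
stmt 4: y := y + z  -- replace 1 occurrence(s) of y with (y + z)
  => ( ( y + z ) - 6 ) == 14
stmt 3: x := z * 6  -- replace 0 occurrence(s) of x with (z * 6)
  => ( ( y + z ) - 6 ) == 14
stmt 2: y := x - x  -- replace 1 occurrence(s) of y with (x - x)
  => ( ( ( x - x ) + z ) - 6 ) == 14
stmt 1: z := y * z  -- replace 1 occurrence(s) of z with (y * z)
  => ( ( ( x - x ) + ( y * z ) ) - 6 ) == 14

Answer: ( ( ( x - x ) + ( y * z ) ) - 6 ) == 14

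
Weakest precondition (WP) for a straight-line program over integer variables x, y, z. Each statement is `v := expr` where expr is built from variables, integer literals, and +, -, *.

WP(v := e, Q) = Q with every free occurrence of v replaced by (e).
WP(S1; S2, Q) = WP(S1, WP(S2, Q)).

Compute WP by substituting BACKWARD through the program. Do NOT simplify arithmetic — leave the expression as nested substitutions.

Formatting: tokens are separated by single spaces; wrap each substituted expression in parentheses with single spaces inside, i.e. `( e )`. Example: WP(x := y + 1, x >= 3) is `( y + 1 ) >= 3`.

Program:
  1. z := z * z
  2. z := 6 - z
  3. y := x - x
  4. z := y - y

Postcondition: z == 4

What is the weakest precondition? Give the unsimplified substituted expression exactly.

Answer: ( ( x - x ) - ( x - x ) ) == 4

Derivation:
post: z == 4
stmt 4: z := y - y  -- replace 1 occurrence(s) of z with (y - y)
  => ( y - y ) == 4
stmt 3: y := x - x  -- replace 2 occurrence(s) of y with (x - x)
  => ( ( x - x ) - ( x - x ) ) == 4
stmt 2: z := 6 - z  -- replace 0 occurrence(s) of z with (6 - z)
  => ( ( x - x ) - ( x - x ) ) == 4
stmt 1: z := z * z  -- replace 0 occurrence(s) of z with (z * z)
  => ( ( x - x ) - ( x - x ) ) == 4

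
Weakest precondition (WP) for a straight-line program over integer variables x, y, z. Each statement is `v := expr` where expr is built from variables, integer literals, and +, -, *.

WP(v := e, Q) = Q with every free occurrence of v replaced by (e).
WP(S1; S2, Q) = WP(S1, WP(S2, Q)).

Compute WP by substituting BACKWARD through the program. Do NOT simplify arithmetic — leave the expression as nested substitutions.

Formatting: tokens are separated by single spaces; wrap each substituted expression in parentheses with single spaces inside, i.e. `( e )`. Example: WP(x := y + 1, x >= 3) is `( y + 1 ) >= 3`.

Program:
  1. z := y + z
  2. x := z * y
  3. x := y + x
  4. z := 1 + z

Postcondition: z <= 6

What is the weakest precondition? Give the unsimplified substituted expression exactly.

Answer: ( 1 + ( y + z ) ) <= 6

Derivation:
post: z <= 6
stmt 4: z := 1 + z  -- replace 1 occurrence(s) of z with (1 + z)
  => ( 1 + z ) <= 6
stmt 3: x := y + x  -- replace 0 occurrence(s) of x with (y + x)
  => ( 1 + z ) <= 6
stmt 2: x := z * y  -- replace 0 occurrence(s) of x with (z * y)
  => ( 1 + z ) <= 6
stmt 1: z := y + z  -- replace 1 occurrence(s) of z with (y + z)
  => ( 1 + ( y + z ) ) <= 6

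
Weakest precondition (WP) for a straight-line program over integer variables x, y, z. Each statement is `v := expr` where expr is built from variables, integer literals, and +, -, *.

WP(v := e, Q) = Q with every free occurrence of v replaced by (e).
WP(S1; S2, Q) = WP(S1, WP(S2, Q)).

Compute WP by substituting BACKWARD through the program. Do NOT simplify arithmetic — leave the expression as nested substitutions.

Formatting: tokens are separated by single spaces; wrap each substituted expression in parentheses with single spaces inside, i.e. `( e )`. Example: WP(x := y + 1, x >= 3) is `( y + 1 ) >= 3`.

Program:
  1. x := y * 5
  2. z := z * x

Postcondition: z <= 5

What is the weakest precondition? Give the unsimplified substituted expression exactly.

post: z <= 5
stmt 2: z := z * x  -- replace 1 occurrence(s) of z with (z * x)
  => ( z * x ) <= 5
stmt 1: x := y * 5  -- replace 1 occurrence(s) of x with (y * 5)
  => ( z * ( y * 5 ) ) <= 5

Answer: ( z * ( y * 5 ) ) <= 5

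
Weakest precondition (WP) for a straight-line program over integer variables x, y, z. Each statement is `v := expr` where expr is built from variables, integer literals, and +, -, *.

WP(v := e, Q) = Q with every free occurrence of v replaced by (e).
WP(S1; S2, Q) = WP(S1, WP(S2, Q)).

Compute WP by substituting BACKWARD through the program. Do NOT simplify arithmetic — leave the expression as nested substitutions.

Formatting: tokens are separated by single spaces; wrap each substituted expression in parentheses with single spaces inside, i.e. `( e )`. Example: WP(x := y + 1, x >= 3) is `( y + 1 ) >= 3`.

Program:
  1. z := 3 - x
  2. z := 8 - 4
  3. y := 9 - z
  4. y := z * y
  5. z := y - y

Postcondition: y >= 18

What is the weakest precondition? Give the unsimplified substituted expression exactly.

post: y >= 18
stmt 5: z := y - y  -- replace 0 occurrence(s) of z with (y - y)
  => y >= 18
stmt 4: y := z * y  -- replace 1 occurrence(s) of y with (z * y)
  => ( z * y ) >= 18
stmt 3: y := 9 - z  -- replace 1 occurrence(s) of y with (9 - z)
  => ( z * ( 9 - z ) ) >= 18
stmt 2: z := 8 - 4  -- replace 2 occurrence(s) of z with (8 - 4)
  => ( ( 8 - 4 ) * ( 9 - ( 8 - 4 ) ) ) >= 18
stmt 1: z := 3 - x  -- replace 0 occurrence(s) of z with (3 - x)
  => ( ( 8 - 4 ) * ( 9 - ( 8 - 4 ) ) ) >= 18

Answer: ( ( 8 - 4 ) * ( 9 - ( 8 - 4 ) ) ) >= 18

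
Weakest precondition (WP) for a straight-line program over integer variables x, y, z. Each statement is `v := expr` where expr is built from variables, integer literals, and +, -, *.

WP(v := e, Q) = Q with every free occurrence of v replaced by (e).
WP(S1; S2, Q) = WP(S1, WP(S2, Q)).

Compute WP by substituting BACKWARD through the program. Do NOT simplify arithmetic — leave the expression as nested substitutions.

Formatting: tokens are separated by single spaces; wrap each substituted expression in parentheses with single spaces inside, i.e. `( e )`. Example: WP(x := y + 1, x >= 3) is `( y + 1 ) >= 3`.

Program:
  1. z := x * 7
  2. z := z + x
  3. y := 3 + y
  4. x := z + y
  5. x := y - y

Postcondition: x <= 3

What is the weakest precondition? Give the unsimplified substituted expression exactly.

Answer: ( ( 3 + y ) - ( 3 + y ) ) <= 3

Derivation:
post: x <= 3
stmt 5: x := y - y  -- replace 1 occurrence(s) of x with (y - y)
  => ( y - y ) <= 3
stmt 4: x := z + y  -- replace 0 occurrence(s) of x with (z + y)
  => ( y - y ) <= 3
stmt 3: y := 3 + y  -- replace 2 occurrence(s) of y with (3 + y)
  => ( ( 3 + y ) - ( 3 + y ) ) <= 3
stmt 2: z := z + x  -- replace 0 occurrence(s) of z with (z + x)
  => ( ( 3 + y ) - ( 3 + y ) ) <= 3
stmt 1: z := x * 7  -- replace 0 occurrence(s) of z with (x * 7)
  => ( ( 3 + y ) - ( 3 + y ) ) <= 3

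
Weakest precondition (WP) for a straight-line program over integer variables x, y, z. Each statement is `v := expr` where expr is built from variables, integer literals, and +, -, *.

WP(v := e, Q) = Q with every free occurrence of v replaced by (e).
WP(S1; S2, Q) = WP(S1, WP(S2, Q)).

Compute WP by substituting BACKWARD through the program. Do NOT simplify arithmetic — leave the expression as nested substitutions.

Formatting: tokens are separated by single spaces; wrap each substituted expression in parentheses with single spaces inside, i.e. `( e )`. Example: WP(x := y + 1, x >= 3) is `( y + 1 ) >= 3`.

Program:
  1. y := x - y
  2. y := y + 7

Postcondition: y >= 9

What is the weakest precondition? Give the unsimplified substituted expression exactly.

Answer: ( ( x - y ) + 7 ) >= 9

Derivation:
post: y >= 9
stmt 2: y := y + 7  -- replace 1 occurrence(s) of y with (y + 7)
  => ( y + 7 ) >= 9
stmt 1: y := x - y  -- replace 1 occurrence(s) of y with (x - y)
  => ( ( x - y ) + 7 ) >= 9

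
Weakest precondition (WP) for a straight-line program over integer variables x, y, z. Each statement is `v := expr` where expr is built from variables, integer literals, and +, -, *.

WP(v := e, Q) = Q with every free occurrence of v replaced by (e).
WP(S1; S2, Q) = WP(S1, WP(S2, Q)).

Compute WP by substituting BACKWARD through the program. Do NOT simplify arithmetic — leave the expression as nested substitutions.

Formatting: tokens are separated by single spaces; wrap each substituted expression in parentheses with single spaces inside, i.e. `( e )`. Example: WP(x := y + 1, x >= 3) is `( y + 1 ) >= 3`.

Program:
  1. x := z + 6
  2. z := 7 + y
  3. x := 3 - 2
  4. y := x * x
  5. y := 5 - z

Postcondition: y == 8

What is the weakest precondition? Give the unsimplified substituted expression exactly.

post: y == 8
stmt 5: y := 5 - z  -- replace 1 occurrence(s) of y with (5 - z)
  => ( 5 - z ) == 8
stmt 4: y := x * x  -- replace 0 occurrence(s) of y with (x * x)
  => ( 5 - z ) == 8
stmt 3: x := 3 - 2  -- replace 0 occurrence(s) of x with (3 - 2)
  => ( 5 - z ) == 8
stmt 2: z := 7 + y  -- replace 1 occurrence(s) of z with (7 + y)
  => ( 5 - ( 7 + y ) ) == 8
stmt 1: x := z + 6  -- replace 0 occurrence(s) of x with (z + 6)
  => ( 5 - ( 7 + y ) ) == 8

Answer: ( 5 - ( 7 + y ) ) == 8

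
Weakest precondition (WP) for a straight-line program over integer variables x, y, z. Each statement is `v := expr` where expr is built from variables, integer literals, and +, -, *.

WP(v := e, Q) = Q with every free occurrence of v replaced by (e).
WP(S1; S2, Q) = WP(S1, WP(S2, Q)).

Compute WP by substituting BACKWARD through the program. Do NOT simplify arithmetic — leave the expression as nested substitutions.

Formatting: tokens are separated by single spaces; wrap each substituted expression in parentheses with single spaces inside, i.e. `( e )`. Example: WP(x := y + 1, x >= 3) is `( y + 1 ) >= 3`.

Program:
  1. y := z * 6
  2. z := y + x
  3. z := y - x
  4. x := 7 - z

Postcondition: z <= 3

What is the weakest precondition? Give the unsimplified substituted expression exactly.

post: z <= 3
stmt 4: x := 7 - z  -- replace 0 occurrence(s) of x with (7 - z)
  => z <= 3
stmt 3: z := y - x  -- replace 1 occurrence(s) of z with (y - x)
  => ( y - x ) <= 3
stmt 2: z := y + x  -- replace 0 occurrence(s) of z with (y + x)
  => ( y - x ) <= 3
stmt 1: y := z * 6  -- replace 1 occurrence(s) of y with (z * 6)
  => ( ( z * 6 ) - x ) <= 3

Answer: ( ( z * 6 ) - x ) <= 3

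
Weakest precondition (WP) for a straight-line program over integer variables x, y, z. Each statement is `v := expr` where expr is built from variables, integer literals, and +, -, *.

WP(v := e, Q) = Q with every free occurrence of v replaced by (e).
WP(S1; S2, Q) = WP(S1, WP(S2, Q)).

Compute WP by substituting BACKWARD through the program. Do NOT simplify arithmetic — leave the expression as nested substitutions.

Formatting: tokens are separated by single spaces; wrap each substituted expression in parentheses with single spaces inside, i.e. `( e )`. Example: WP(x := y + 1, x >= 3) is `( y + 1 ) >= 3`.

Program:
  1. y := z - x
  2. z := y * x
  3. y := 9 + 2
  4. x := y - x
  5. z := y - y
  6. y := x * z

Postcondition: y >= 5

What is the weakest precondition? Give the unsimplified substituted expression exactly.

Answer: ( ( ( 9 + 2 ) - x ) * ( ( 9 + 2 ) - ( 9 + 2 ) ) ) >= 5

Derivation:
post: y >= 5
stmt 6: y := x * z  -- replace 1 occurrence(s) of y with (x * z)
  => ( x * z ) >= 5
stmt 5: z := y - y  -- replace 1 occurrence(s) of z with (y - y)
  => ( x * ( y - y ) ) >= 5
stmt 4: x := y - x  -- replace 1 occurrence(s) of x with (y - x)
  => ( ( y - x ) * ( y - y ) ) >= 5
stmt 3: y := 9 + 2  -- replace 3 occurrence(s) of y with (9 + 2)
  => ( ( ( 9 + 2 ) - x ) * ( ( 9 + 2 ) - ( 9 + 2 ) ) ) >= 5
stmt 2: z := y * x  -- replace 0 occurrence(s) of z with (y * x)
  => ( ( ( 9 + 2 ) - x ) * ( ( 9 + 2 ) - ( 9 + 2 ) ) ) >= 5
stmt 1: y := z - x  -- replace 0 occurrence(s) of y with (z - x)
  => ( ( ( 9 + 2 ) - x ) * ( ( 9 + 2 ) - ( 9 + 2 ) ) ) >= 5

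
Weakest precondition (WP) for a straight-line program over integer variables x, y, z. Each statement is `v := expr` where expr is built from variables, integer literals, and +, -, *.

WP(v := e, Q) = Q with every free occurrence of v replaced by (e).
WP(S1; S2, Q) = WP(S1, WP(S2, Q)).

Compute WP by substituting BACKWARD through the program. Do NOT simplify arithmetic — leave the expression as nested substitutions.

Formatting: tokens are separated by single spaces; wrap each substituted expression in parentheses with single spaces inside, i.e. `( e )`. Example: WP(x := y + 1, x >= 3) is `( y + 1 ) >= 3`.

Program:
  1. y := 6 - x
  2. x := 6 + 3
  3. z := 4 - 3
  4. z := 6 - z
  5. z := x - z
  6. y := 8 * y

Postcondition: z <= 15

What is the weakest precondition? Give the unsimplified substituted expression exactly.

Answer: ( ( 6 + 3 ) - ( 6 - ( 4 - 3 ) ) ) <= 15

Derivation:
post: z <= 15
stmt 6: y := 8 * y  -- replace 0 occurrence(s) of y with (8 * y)
  => z <= 15
stmt 5: z := x - z  -- replace 1 occurrence(s) of z with (x - z)
  => ( x - z ) <= 15
stmt 4: z := 6 - z  -- replace 1 occurrence(s) of z with (6 - z)
  => ( x - ( 6 - z ) ) <= 15
stmt 3: z := 4 - 3  -- replace 1 occurrence(s) of z with (4 - 3)
  => ( x - ( 6 - ( 4 - 3 ) ) ) <= 15
stmt 2: x := 6 + 3  -- replace 1 occurrence(s) of x with (6 + 3)
  => ( ( 6 + 3 ) - ( 6 - ( 4 - 3 ) ) ) <= 15
stmt 1: y := 6 - x  -- replace 0 occurrence(s) of y with (6 - x)
  => ( ( 6 + 3 ) - ( 6 - ( 4 - 3 ) ) ) <= 15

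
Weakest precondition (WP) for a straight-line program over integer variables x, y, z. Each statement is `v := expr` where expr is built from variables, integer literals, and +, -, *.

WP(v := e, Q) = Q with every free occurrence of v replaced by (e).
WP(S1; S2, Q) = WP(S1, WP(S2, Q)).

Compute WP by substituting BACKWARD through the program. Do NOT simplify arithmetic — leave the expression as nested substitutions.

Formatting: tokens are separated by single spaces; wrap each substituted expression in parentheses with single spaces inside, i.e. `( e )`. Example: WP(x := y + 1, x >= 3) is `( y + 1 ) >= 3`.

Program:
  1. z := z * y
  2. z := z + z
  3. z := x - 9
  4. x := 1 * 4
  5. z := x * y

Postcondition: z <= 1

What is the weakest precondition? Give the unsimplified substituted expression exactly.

post: z <= 1
stmt 5: z := x * y  -- replace 1 occurrence(s) of z with (x * y)
  => ( x * y ) <= 1
stmt 4: x := 1 * 4  -- replace 1 occurrence(s) of x with (1 * 4)
  => ( ( 1 * 4 ) * y ) <= 1
stmt 3: z := x - 9  -- replace 0 occurrence(s) of z with (x - 9)
  => ( ( 1 * 4 ) * y ) <= 1
stmt 2: z := z + z  -- replace 0 occurrence(s) of z with (z + z)
  => ( ( 1 * 4 ) * y ) <= 1
stmt 1: z := z * y  -- replace 0 occurrence(s) of z with (z * y)
  => ( ( 1 * 4 ) * y ) <= 1

Answer: ( ( 1 * 4 ) * y ) <= 1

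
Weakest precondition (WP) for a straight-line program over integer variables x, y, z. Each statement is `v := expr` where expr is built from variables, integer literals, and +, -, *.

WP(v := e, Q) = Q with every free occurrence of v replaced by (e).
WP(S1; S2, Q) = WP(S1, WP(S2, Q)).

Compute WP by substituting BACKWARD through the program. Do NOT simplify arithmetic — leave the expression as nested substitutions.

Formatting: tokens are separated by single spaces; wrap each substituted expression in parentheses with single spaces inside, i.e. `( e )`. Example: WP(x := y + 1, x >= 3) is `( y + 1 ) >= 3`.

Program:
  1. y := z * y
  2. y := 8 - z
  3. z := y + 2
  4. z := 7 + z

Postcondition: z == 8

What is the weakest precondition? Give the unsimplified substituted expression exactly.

post: z == 8
stmt 4: z := 7 + z  -- replace 1 occurrence(s) of z with (7 + z)
  => ( 7 + z ) == 8
stmt 3: z := y + 2  -- replace 1 occurrence(s) of z with (y + 2)
  => ( 7 + ( y + 2 ) ) == 8
stmt 2: y := 8 - z  -- replace 1 occurrence(s) of y with (8 - z)
  => ( 7 + ( ( 8 - z ) + 2 ) ) == 8
stmt 1: y := z * y  -- replace 0 occurrence(s) of y with (z * y)
  => ( 7 + ( ( 8 - z ) + 2 ) ) == 8

Answer: ( 7 + ( ( 8 - z ) + 2 ) ) == 8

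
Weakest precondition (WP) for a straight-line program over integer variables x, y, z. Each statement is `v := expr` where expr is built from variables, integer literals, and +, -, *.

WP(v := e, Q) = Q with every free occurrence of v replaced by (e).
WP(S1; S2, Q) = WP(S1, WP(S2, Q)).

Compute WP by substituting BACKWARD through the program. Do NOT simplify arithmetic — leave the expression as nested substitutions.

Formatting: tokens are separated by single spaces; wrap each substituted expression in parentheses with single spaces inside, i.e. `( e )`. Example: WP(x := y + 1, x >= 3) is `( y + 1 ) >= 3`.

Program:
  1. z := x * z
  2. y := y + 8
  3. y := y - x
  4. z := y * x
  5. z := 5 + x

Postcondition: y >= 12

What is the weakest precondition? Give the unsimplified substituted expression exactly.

Answer: ( ( y + 8 ) - x ) >= 12

Derivation:
post: y >= 12
stmt 5: z := 5 + x  -- replace 0 occurrence(s) of z with (5 + x)
  => y >= 12
stmt 4: z := y * x  -- replace 0 occurrence(s) of z with (y * x)
  => y >= 12
stmt 3: y := y - x  -- replace 1 occurrence(s) of y with (y - x)
  => ( y - x ) >= 12
stmt 2: y := y + 8  -- replace 1 occurrence(s) of y with (y + 8)
  => ( ( y + 8 ) - x ) >= 12
stmt 1: z := x * z  -- replace 0 occurrence(s) of z with (x * z)
  => ( ( y + 8 ) - x ) >= 12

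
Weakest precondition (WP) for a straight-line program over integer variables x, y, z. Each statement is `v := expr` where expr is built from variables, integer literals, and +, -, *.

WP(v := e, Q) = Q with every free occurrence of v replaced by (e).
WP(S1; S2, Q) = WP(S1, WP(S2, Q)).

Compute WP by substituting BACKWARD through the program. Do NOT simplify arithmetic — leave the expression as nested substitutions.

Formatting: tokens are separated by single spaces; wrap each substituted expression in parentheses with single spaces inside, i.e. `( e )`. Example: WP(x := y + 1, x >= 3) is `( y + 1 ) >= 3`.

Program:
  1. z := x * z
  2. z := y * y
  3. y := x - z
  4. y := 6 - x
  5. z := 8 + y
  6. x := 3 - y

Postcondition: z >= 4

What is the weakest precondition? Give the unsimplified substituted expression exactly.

Answer: ( 8 + ( 6 - x ) ) >= 4

Derivation:
post: z >= 4
stmt 6: x := 3 - y  -- replace 0 occurrence(s) of x with (3 - y)
  => z >= 4
stmt 5: z := 8 + y  -- replace 1 occurrence(s) of z with (8 + y)
  => ( 8 + y ) >= 4
stmt 4: y := 6 - x  -- replace 1 occurrence(s) of y with (6 - x)
  => ( 8 + ( 6 - x ) ) >= 4
stmt 3: y := x - z  -- replace 0 occurrence(s) of y with (x - z)
  => ( 8 + ( 6 - x ) ) >= 4
stmt 2: z := y * y  -- replace 0 occurrence(s) of z with (y * y)
  => ( 8 + ( 6 - x ) ) >= 4
stmt 1: z := x * z  -- replace 0 occurrence(s) of z with (x * z)
  => ( 8 + ( 6 - x ) ) >= 4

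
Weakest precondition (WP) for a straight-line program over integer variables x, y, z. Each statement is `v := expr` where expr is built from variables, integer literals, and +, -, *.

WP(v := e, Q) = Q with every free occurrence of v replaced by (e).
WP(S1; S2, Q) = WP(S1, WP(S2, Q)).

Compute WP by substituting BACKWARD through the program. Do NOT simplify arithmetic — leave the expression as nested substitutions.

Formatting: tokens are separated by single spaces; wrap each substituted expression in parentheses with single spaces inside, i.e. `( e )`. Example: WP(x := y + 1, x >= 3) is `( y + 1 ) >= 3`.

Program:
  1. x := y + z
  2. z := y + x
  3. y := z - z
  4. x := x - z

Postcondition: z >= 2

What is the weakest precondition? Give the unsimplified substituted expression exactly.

Answer: ( y + ( y + z ) ) >= 2

Derivation:
post: z >= 2
stmt 4: x := x - z  -- replace 0 occurrence(s) of x with (x - z)
  => z >= 2
stmt 3: y := z - z  -- replace 0 occurrence(s) of y with (z - z)
  => z >= 2
stmt 2: z := y + x  -- replace 1 occurrence(s) of z with (y + x)
  => ( y + x ) >= 2
stmt 1: x := y + z  -- replace 1 occurrence(s) of x with (y + z)
  => ( y + ( y + z ) ) >= 2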